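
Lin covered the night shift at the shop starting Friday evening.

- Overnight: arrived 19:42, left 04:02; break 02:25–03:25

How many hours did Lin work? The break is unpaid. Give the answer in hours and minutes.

Overnight: 19:42 → midnight = 4 h 18 min; midnight → 04:02 = 4 h 2 min; span 8 h 20 min; less 60 min break → 7 h 20 min

7 h 20 min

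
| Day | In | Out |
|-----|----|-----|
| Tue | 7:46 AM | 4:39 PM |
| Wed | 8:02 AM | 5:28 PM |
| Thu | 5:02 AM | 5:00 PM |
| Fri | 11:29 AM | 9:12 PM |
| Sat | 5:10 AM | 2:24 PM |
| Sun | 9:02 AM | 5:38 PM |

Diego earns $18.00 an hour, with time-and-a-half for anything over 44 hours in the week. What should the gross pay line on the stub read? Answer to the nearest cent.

Tue: 7:46 AM–4:39 PM = 8 h 53 min
Wed: 8:02 AM–5:28 PM = 9 h 26 min
Thu: 5:02 AM–5:00 PM = 11 h 58 min
Fri: 11:29 AM–9:12 PM = 9 h 43 min
Sat: 5:10 AM–2:24 PM = 9 h 14 min
Sun: 9:02 AM–5:38 PM = 8 h 36 min
Total worked: 57 h 50 min = 3470 min.
Regular 44 h 0 min = 2640 min at $18.00/h; overtime 13 h 50 min = 830 min at $27.00/h.
Pay = (2640 × $18.00 + 830 × $27.00) ÷ 60 = $1165.50.

$1165.50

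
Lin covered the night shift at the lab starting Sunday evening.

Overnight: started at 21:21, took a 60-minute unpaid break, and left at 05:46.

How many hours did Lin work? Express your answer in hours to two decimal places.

7.42 hours

Overnight: 21:21 → midnight = 2 h 39 min; midnight → 05:46 = 5 h 46 min; span 8 h 25 min; less 60 min break → 7 h 25 min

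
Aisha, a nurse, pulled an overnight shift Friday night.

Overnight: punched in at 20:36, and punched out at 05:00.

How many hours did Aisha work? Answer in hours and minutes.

8 h 24 min

Overnight: 20:36 → midnight = 3 h 24 min; midnight → 05:00 = 5 h 0 min; span 8 h 24 min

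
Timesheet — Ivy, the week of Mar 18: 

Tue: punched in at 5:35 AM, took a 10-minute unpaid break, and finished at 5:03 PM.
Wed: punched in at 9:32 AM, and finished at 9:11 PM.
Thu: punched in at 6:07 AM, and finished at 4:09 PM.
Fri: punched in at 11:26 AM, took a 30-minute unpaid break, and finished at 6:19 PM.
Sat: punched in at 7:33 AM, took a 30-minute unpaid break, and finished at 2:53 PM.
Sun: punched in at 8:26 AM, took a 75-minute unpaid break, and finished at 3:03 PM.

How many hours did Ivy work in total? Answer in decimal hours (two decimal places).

51.57 hours

Tue: 5:35 AM–5:03 PM = 11 h 28 min; less 10 min break → 11 h 18 min
Wed: 9:32 AM–9:11 PM = 11 h 39 min
Thu: 6:07 AM–4:09 PM = 10 h 2 min
Fri: 11:26 AM–6:19 PM = 6 h 53 min; less 30 min break → 6 h 23 min
Sat: 7:33 AM–2:53 PM = 7 h 20 min; less 30 min break → 6 h 50 min
Sun: 8:26 AM–3:03 PM = 6 h 37 min; less 75 min break → 5 h 22 min
Total: 11 h 18 min + 11 h 39 min + 10 h 2 min + 6 h 23 min + 6 h 50 min + 5 h 22 min = 51 h 34 min.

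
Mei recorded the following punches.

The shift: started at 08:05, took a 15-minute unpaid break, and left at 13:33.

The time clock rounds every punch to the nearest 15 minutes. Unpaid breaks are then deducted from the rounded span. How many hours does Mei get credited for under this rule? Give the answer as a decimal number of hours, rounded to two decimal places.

The shift: in 08:05→08:00, out 13:33→13:30; 5 h 30 min − 15 min = 5 h 15 min

5.25 hours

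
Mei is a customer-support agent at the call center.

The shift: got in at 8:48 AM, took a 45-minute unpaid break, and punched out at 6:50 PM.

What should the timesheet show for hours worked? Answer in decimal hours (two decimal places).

9.28 hours

The shift: 8:48 AM–6:50 PM = 10 h 2 min; less 45 min break → 9 h 17 min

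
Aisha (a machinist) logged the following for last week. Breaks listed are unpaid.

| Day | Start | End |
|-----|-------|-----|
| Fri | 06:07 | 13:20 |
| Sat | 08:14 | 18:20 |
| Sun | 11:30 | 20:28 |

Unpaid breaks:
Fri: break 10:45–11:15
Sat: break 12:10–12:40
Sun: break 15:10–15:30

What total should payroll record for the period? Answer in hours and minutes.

Fri: 06:07–13:20 = 7 h 13 min; less 30 min break → 6 h 43 min
Sat: 08:14–18:20 = 10 h 6 min; less 30 min break → 9 h 36 min
Sun: 11:30–20:28 = 8 h 58 min; less 20 min break → 8 h 38 min
Total: 6 h 43 min + 9 h 36 min + 8 h 38 min = 24 h 57 min.

24 h 57 min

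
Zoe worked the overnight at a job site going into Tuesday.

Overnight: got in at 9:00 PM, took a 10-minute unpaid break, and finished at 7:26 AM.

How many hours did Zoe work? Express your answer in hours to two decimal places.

10.27 hours

Overnight: 9:00 PM → midnight = 3 h 0 min; midnight → 7:26 AM = 7 h 26 min; span 10 h 26 min; less 10 min break → 10 h 16 min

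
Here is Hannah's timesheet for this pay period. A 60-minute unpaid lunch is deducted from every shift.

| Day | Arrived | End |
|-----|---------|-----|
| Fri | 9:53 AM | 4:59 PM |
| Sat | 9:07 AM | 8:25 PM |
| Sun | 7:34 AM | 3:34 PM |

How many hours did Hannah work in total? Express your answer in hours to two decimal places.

Fri: 9:53 AM–4:59 PM = 7 h 6 min; less 60 min break → 6 h 6 min
Sat: 9:07 AM–8:25 PM = 11 h 18 min; less 60 min break → 10 h 18 min
Sun: 7:34 AM–3:34 PM = 8 h 0 min; less 60 min break → 7 h 0 min
Total: 6 h 6 min + 10 h 18 min + 7 h 0 min = 23 h 24 min.

23.40 hours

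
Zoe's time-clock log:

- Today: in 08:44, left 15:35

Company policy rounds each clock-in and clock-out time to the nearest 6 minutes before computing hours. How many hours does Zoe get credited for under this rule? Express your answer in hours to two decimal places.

6.90 hours

Today: in 08:44→08:42, out 15:35→15:36; 6 h 54 min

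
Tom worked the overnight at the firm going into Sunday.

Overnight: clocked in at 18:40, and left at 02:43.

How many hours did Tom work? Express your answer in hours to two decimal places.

8.05 hours

Overnight: 18:40 → midnight = 5 h 20 min; midnight → 02:43 = 2 h 43 min; span 8 h 3 min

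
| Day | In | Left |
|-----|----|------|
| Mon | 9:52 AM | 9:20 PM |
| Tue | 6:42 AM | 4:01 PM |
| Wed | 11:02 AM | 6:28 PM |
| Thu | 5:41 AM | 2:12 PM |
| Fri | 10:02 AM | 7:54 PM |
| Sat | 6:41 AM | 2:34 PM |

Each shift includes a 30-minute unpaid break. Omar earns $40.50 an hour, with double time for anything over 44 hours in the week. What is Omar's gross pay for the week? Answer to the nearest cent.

Mon: 9:52 AM–9:20 PM = 11 h 28 min; less 30 min break → 10 h 58 min
Tue: 6:42 AM–4:01 PM = 9 h 19 min; less 30 min break → 8 h 49 min
Wed: 11:02 AM–6:28 PM = 7 h 26 min; less 30 min break → 6 h 56 min
Thu: 5:41 AM–2:12 PM = 8 h 31 min; less 30 min break → 8 h 1 min
Fri: 10:02 AM–7:54 PM = 9 h 52 min; less 30 min break → 9 h 22 min
Sat: 6:41 AM–2:34 PM = 7 h 53 min; less 30 min break → 7 h 23 min
Total worked: 51 h 29 min = 3089 min.
Regular 44 h 0 min = 2640 min at $40.50/h; overtime 7 h 29 min = 449 min at $81.00/h.
Pay = (2640 × $40.50 + 449 × $81.00) ÷ 60 = $2388.15.

$2388.15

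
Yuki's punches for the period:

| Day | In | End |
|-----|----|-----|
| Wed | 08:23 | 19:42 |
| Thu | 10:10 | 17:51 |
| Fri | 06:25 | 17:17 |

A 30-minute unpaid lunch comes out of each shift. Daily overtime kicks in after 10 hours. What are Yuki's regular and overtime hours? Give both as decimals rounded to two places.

Regular 27.18 hours, overtime 1.18 hours

Wed: 08:23–19:42 = 11 h 19 min; less 30 min break → 10 h 49 min
Thu: 10:10–17:51 = 7 h 41 min; less 30 min break → 7 h 11 min
Fri: 06:25–17:17 = 10 h 52 min; less 30 min break → 10 h 22 min
Wed reg 10 h 0 min / OT 0 h 49 min; Thu reg 7 h 11 min / OT 0 h 0 min; Fri reg 10 h 0 min / OT 0 h 22 min.
Totals: regular 27 h 11 min, overtime 1 h 11 min.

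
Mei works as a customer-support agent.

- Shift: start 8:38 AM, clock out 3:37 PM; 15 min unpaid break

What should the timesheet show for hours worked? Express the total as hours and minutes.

Shift: 8:38 AM–3:37 PM = 6 h 59 min; less 15 min break → 6 h 44 min

6 h 44 min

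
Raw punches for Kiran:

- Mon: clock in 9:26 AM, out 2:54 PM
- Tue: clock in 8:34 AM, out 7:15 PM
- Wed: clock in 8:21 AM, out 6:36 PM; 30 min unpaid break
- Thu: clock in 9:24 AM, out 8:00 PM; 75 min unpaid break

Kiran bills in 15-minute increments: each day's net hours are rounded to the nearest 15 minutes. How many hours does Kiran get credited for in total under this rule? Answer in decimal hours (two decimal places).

35.25 hours

Mon: 9:26 AM–2:54 PM = 5 h 28 min → rounds to 5 h 30 min
Tue: 8:34 AM–7:15 PM = 10 h 41 min → rounds to 10 h 45 min
Wed: 8:21 AM–6:36 PM = 10 h 15 min − 30 min = 9 h 45 min → rounds to 9 h 45 min
Thu: 9:24 AM–8:00 PM = 10 h 36 min − 75 min = 9 h 21 min → rounds to 9 h 15 min
Total credited: 35 h 15 min.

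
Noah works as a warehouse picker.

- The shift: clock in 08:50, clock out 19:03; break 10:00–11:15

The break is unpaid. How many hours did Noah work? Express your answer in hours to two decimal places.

8.97 hours

The shift: 08:50–19:03 = 10 h 13 min; less 75 min break → 8 h 58 min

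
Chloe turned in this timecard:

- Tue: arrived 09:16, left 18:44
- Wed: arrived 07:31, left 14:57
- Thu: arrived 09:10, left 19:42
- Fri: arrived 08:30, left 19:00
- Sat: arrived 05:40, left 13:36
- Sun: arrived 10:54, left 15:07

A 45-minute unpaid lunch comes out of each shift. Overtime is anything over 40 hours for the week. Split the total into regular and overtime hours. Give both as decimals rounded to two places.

Tue: 09:16–18:44 = 9 h 28 min; less 45 min break → 8 h 43 min
Wed: 07:31–14:57 = 7 h 26 min; less 45 min break → 6 h 41 min
Thu: 09:10–19:42 = 10 h 32 min; less 45 min break → 9 h 47 min
Fri: 08:30–19:00 = 10 h 30 min; less 45 min break → 9 h 45 min
Sat: 05:40–13:36 = 7 h 56 min; less 45 min break → 7 h 11 min
Sun: 10:54–15:07 = 4 h 13 min; less 45 min break → 3 h 28 min
Total worked: 45 h 35 min = 45.58 h.
Threshold 40 h → overtime 5 h 35 min, regular 40 h 0 min.

Regular 40.00 hours, overtime 5.58 hours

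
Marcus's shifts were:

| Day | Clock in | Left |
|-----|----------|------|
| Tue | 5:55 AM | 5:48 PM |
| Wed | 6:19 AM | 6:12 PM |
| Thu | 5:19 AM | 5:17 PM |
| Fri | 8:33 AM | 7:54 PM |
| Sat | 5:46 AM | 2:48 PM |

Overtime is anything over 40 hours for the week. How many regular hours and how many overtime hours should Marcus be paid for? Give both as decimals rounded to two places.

Regular 40.00 hours, overtime 16.12 hours

Tue: 5:55 AM–5:48 PM = 11 h 53 min
Wed: 6:19 AM–6:12 PM = 11 h 53 min
Thu: 5:19 AM–5:17 PM = 11 h 58 min
Fri: 8:33 AM–7:54 PM = 11 h 21 min
Sat: 5:46 AM–2:48 PM = 9 h 2 min
Total worked: 56 h 7 min = 56.12 h.
Threshold 40 h → overtime 16 h 7 min, regular 40 h 0 min.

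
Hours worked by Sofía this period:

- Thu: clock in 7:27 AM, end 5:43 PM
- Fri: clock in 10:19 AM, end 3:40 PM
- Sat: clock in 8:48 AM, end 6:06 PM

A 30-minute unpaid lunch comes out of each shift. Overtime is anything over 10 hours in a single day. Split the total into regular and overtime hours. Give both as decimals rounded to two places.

Thu: 7:27 AM–5:43 PM = 10 h 16 min; less 30 min break → 9 h 46 min
Fri: 10:19 AM–3:40 PM = 5 h 21 min; less 30 min break → 4 h 51 min
Sat: 8:48 AM–6:06 PM = 9 h 18 min; less 30 min break → 8 h 48 min
Thu reg 9 h 46 min / OT 0 h 0 min; Fri reg 4 h 51 min / OT 0 h 0 min; Sat reg 8 h 48 min / OT 0 h 0 min.
Totals: regular 23 h 25 min, overtime 0 h 0 min.

Regular 23.42 hours, overtime 0.00 hours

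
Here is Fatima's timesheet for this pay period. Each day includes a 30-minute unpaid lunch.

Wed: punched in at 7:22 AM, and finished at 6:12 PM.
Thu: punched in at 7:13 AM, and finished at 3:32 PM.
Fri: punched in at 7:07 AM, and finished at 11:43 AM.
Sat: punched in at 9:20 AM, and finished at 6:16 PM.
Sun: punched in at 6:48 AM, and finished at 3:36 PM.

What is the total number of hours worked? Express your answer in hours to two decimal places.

Wed: 7:22 AM–6:12 PM = 10 h 50 min; less 30 min break → 10 h 20 min
Thu: 7:13 AM–3:32 PM = 8 h 19 min; less 30 min break → 7 h 49 min
Fri: 7:07 AM–11:43 AM = 4 h 36 min; less 30 min break → 4 h 6 min
Sat: 9:20 AM–6:16 PM = 8 h 56 min; less 30 min break → 8 h 26 min
Sun: 6:48 AM–3:36 PM = 8 h 48 min; less 30 min break → 8 h 18 min
Total: 10 h 20 min + 7 h 49 min + 4 h 6 min + 8 h 26 min + 8 h 18 min = 38 h 59 min.

38.98 hours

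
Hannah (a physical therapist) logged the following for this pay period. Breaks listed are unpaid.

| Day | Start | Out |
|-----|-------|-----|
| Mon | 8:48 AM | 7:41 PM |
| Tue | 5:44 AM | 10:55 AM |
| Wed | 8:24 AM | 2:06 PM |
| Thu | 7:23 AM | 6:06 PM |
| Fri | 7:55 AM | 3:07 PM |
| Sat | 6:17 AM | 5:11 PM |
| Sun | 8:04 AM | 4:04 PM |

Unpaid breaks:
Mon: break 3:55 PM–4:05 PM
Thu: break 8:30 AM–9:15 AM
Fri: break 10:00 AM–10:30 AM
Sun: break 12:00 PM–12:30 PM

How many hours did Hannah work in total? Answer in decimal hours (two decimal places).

56.67 hours

Mon: 8:48 AM–7:41 PM = 10 h 53 min; less 10 min break → 10 h 43 min
Tue: 5:44 AM–10:55 AM = 5 h 11 min
Wed: 8:24 AM–2:06 PM = 5 h 42 min
Thu: 7:23 AM–6:06 PM = 10 h 43 min; less 45 min break → 9 h 58 min
Fri: 7:55 AM–3:07 PM = 7 h 12 min; less 30 min break → 6 h 42 min
Sat: 6:17 AM–5:11 PM = 10 h 54 min
Sun: 8:04 AM–4:04 PM = 8 h 0 min; less 30 min break → 7 h 30 min
Total: 10 h 43 min + 5 h 11 min + 5 h 42 min + 9 h 58 min + 6 h 42 min + 10 h 54 min + 7 h 30 min = 56 h 40 min.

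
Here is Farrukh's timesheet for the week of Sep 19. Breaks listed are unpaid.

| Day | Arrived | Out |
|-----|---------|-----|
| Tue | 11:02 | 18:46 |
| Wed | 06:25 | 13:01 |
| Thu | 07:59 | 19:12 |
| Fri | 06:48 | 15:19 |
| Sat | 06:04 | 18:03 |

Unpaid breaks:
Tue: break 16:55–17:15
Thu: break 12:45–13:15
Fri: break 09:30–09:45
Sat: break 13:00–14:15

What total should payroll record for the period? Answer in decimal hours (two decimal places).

43.72 hours

Tue: 11:02–18:46 = 7 h 44 min; less 20 min break → 7 h 24 min
Wed: 06:25–13:01 = 6 h 36 min
Thu: 07:59–19:12 = 11 h 13 min; less 30 min break → 10 h 43 min
Fri: 06:48–15:19 = 8 h 31 min; less 15 min break → 8 h 16 min
Sat: 06:04–18:03 = 11 h 59 min; less 75 min break → 10 h 44 min
Total: 7 h 24 min + 6 h 36 min + 10 h 43 min + 8 h 16 min + 10 h 44 min = 43 h 43 min.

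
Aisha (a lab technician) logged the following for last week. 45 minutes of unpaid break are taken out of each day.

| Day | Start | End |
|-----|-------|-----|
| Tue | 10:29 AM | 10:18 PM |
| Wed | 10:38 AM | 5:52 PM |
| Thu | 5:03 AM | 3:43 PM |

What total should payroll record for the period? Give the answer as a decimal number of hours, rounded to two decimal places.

Tue: 10:29 AM–10:18 PM = 11 h 49 min; less 45 min break → 11 h 4 min
Wed: 10:38 AM–5:52 PM = 7 h 14 min; less 45 min break → 6 h 29 min
Thu: 5:03 AM–3:43 PM = 10 h 40 min; less 45 min break → 9 h 55 min
Total: 11 h 4 min + 6 h 29 min + 9 h 55 min = 27 h 28 min.

27.47 hours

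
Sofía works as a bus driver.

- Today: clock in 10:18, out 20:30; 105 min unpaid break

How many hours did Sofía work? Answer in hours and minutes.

Today: 10:18–20:30 = 10 h 12 min; less 105 min break → 8 h 27 min

8 h 27 min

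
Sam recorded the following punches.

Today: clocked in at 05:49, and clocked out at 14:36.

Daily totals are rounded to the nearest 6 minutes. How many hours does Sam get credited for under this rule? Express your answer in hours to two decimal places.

8.80 hours

Today: 05:49–14:36 = 8 h 47 min → rounds to 8 h 48 min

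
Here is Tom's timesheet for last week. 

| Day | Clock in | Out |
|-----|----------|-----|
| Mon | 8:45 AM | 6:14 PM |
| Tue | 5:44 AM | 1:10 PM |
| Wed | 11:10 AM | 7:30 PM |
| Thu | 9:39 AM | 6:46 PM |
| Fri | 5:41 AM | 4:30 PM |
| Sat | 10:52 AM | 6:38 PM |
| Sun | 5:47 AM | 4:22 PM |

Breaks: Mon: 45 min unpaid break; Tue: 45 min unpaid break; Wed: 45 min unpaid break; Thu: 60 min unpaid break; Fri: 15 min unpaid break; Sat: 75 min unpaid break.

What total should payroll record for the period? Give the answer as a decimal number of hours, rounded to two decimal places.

58.78 hours

Mon: 8:45 AM–6:14 PM = 9 h 29 min; less 45 min break → 8 h 44 min
Tue: 5:44 AM–1:10 PM = 7 h 26 min; less 45 min break → 6 h 41 min
Wed: 11:10 AM–7:30 PM = 8 h 20 min; less 45 min break → 7 h 35 min
Thu: 9:39 AM–6:46 PM = 9 h 7 min; less 60 min break → 8 h 7 min
Fri: 5:41 AM–4:30 PM = 10 h 49 min; less 15 min break → 10 h 34 min
Sat: 10:52 AM–6:38 PM = 7 h 46 min; less 75 min break → 6 h 31 min
Sun: 5:47 AM–4:22 PM = 10 h 35 min
Total: 8 h 44 min + 6 h 41 min + 7 h 35 min + 8 h 7 min + 10 h 34 min + 6 h 31 min + 10 h 35 min = 58 h 47 min.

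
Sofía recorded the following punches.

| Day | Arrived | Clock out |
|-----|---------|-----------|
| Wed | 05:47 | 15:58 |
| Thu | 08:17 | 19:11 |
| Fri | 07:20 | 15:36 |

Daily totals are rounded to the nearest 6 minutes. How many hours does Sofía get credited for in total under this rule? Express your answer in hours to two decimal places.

29.40 hours

Wed: 05:47–15:58 = 10 h 11 min → rounds to 10 h 12 min
Thu: 08:17–19:11 = 10 h 54 min → rounds to 10 h 54 min
Fri: 07:20–15:36 = 8 h 16 min → rounds to 8 h 18 min
Total credited: 29 h 24 min.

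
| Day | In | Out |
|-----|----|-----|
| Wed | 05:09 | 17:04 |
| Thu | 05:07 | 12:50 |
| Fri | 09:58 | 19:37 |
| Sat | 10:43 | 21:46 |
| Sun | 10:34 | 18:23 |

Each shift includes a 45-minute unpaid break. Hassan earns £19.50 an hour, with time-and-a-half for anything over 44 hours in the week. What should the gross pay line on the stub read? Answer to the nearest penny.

£869.70

Wed: 05:09–17:04 = 11 h 55 min; less 45 min break → 11 h 10 min
Thu: 05:07–12:50 = 7 h 43 min; less 45 min break → 6 h 58 min
Fri: 09:58–19:37 = 9 h 39 min; less 45 min break → 8 h 54 min
Sat: 10:43–21:46 = 11 h 3 min; less 45 min break → 10 h 18 min
Sun: 10:34–18:23 = 7 h 49 min; less 45 min break → 7 h 4 min
Total worked: 44 h 24 min = 2664 min.
Regular 44 h 0 min = 2640 min at £19.50/h; overtime 0 h 24 min = 24 min at £29.25/h.
Pay = (2640 × £19.50 + 24 × £29.25) ÷ 60 = £869.70.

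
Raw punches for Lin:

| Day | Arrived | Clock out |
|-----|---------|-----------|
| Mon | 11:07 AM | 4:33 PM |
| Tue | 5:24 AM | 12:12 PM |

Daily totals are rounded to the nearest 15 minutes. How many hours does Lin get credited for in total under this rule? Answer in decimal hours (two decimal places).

12.25 hours

Mon: 11:07 AM–4:33 PM = 5 h 26 min → rounds to 5 h 30 min
Tue: 5:24 AM–12:12 PM = 6 h 48 min → rounds to 6 h 45 min
Total credited: 12 h 15 min.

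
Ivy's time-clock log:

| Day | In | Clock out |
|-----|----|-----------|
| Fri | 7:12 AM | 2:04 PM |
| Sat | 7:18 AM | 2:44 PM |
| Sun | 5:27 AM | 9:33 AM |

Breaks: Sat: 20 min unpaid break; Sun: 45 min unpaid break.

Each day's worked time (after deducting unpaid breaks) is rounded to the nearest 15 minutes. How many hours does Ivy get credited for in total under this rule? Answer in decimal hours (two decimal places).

17.00 hours

Fri: 7:12 AM–2:04 PM = 6 h 52 min → rounds to 6 h 45 min
Sat: 7:18 AM–2:44 PM = 7 h 26 min − 20 min = 7 h 6 min → rounds to 7 h 0 min
Sun: 5:27 AM–9:33 AM = 4 h 6 min − 45 min = 3 h 21 min → rounds to 3 h 15 min
Total credited: 17 h 0 min.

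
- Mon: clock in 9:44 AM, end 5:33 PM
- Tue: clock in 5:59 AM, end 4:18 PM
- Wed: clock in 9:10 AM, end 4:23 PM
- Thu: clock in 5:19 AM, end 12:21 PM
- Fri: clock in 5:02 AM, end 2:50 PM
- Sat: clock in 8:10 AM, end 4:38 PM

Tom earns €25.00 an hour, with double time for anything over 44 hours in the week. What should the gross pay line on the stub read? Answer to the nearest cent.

Mon: 9:44 AM–5:33 PM = 7 h 49 min
Tue: 5:59 AM–4:18 PM = 10 h 19 min
Wed: 9:10 AM–4:23 PM = 7 h 13 min
Thu: 5:19 AM–12:21 PM = 7 h 2 min
Fri: 5:02 AM–2:50 PM = 9 h 48 min
Sat: 8:10 AM–4:38 PM = 8 h 28 min
Total worked: 50 h 39 min = 3039 min.
Regular 44 h 0 min = 2640 min at €25.00/h; overtime 6 h 39 min = 399 min at €50.00/h.
Pay = (2640 × €25.00 + 399 × €50.00) ÷ 60 = €1432.50.

€1432.50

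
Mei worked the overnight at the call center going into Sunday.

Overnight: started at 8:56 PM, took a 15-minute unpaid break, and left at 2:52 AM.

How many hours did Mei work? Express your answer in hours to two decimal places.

Overnight: 8:56 PM → midnight = 3 h 4 min; midnight → 2:52 AM = 2 h 52 min; span 5 h 56 min; less 15 min break → 5 h 41 min

5.68 hours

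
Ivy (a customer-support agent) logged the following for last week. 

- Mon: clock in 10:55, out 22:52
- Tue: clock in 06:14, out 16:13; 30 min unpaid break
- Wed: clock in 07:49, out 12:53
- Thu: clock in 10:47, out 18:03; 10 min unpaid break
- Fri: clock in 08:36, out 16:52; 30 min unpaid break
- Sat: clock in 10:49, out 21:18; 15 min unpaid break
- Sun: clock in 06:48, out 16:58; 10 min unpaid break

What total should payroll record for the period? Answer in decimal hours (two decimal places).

Mon: 10:55–22:52 = 11 h 57 min
Tue: 06:14–16:13 = 9 h 59 min; less 30 min break → 9 h 29 min
Wed: 07:49–12:53 = 5 h 4 min
Thu: 10:47–18:03 = 7 h 16 min; less 10 min break → 7 h 6 min
Fri: 08:36–16:52 = 8 h 16 min; less 30 min break → 7 h 46 min
Sat: 10:49–21:18 = 10 h 29 min; less 15 min break → 10 h 14 min
Sun: 06:48–16:58 = 10 h 10 min; less 10 min break → 10 h 0 min
Total: 11 h 57 min + 9 h 29 min + 5 h 4 min + 7 h 6 min + 7 h 46 min + 10 h 14 min + 10 h 0 min = 61 h 36 min.

61.60 hours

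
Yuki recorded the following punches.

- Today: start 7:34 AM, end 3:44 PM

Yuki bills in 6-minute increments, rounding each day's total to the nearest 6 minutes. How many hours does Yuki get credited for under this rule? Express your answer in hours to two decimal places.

8.20 hours

Today: 7:34 AM–3:44 PM = 8 h 10 min → rounds to 8 h 12 min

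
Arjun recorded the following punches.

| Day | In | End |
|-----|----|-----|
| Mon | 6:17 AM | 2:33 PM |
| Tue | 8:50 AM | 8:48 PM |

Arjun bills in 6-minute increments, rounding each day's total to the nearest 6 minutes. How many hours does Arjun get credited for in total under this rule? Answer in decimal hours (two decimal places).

20.30 hours

Mon: 6:17 AM–2:33 PM = 8 h 16 min → rounds to 8 h 18 min
Tue: 8:50 AM–8:48 PM = 11 h 58 min → rounds to 12 h 0 min
Total credited: 20 h 18 min.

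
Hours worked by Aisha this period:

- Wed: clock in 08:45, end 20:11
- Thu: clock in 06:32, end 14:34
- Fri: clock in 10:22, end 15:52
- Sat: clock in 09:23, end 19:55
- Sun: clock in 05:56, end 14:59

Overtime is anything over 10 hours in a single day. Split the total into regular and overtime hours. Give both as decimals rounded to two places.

Wed: 08:45–20:11 = 11 h 26 min
Thu: 06:32–14:34 = 8 h 2 min
Fri: 10:22–15:52 = 5 h 30 min
Sat: 09:23–19:55 = 10 h 32 min
Sun: 05:56–14:59 = 9 h 3 min
Wed reg 10 h 0 min / OT 1 h 26 min; Thu reg 8 h 2 min / OT 0 h 0 min; Fri reg 5 h 30 min / OT 0 h 0 min; Sat reg 10 h 0 min / OT 0 h 32 min; Sun reg 9 h 3 min / OT 0 h 0 min.
Totals: regular 42 h 35 min, overtime 1 h 58 min.

Regular 42.58 hours, overtime 1.97 hours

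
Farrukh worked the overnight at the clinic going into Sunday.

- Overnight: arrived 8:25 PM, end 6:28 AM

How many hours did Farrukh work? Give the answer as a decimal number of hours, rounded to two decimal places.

10.05 hours

Overnight: 8:25 PM → midnight = 3 h 35 min; midnight → 6:28 AM = 6 h 28 min; span 10 h 3 min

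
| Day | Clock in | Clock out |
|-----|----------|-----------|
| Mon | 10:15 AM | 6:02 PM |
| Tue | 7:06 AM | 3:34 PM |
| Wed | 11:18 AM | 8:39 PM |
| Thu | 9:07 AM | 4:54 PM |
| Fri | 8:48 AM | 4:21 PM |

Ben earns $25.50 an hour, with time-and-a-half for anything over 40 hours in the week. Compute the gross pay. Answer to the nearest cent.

$1055.70

Mon: 10:15 AM–6:02 PM = 7 h 47 min
Tue: 7:06 AM–3:34 PM = 8 h 28 min
Wed: 11:18 AM–8:39 PM = 9 h 21 min
Thu: 9:07 AM–4:54 PM = 7 h 47 min
Fri: 8:48 AM–4:21 PM = 7 h 33 min
Total worked: 40 h 56 min = 2456 min.
Regular 40 h 0 min = 2400 min at $25.50/h; overtime 0 h 56 min = 56 min at $38.25/h.
Pay = (2400 × $25.50 + 56 × $38.25) ÷ 60 = $1055.70.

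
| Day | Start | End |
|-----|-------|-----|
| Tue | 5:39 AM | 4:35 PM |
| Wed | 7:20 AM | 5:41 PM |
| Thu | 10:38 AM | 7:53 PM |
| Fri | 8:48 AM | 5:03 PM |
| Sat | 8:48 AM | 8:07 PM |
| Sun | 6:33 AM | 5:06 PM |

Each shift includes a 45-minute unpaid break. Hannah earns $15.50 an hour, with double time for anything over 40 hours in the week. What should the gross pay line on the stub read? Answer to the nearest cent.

Tue: 5:39 AM–4:35 PM = 10 h 56 min; less 45 min break → 10 h 11 min
Wed: 7:20 AM–5:41 PM = 10 h 21 min; less 45 min break → 9 h 36 min
Thu: 10:38 AM–7:53 PM = 9 h 15 min; less 45 min break → 8 h 30 min
Fri: 8:48 AM–5:03 PM = 8 h 15 min; less 45 min break → 7 h 30 min
Sat: 8:48 AM–8:07 PM = 11 h 19 min; less 45 min break → 10 h 34 min
Sun: 6:33 AM–5:06 PM = 10 h 33 min; less 45 min break → 9 h 48 min
Total worked: 56 h 9 min = 3369 min.
Regular 40 h 0 min = 2400 min at $15.50/h; overtime 16 h 9 min = 969 min at $31.00/h.
Pay = (2400 × $15.50 + 969 × $31.00) ÷ 60 = $1120.65.

$1120.65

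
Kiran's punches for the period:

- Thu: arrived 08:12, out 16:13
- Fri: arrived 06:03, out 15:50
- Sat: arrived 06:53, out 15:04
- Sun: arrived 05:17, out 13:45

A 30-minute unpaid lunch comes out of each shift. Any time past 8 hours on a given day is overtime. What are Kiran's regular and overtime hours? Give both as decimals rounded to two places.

Thu: 08:12–16:13 = 8 h 1 min; less 30 min break → 7 h 31 min
Fri: 06:03–15:50 = 9 h 47 min; less 30 min break → 9 h 17 min
Sat: 06:53–15:04 = 8 h 11 min; less 30 min break → 7 h 41 min
Sun: 05:17–13:45 = 8 h 28 min; less 30 min break → 7 h 58 min
Thu reg 7 h 31 min / OT 0 h 0 min; Fri reg 8 h 0 min / OT 1 h 17 min; Sat reg 7 h 41 min / OT 0 h 0 min; Sun reg 7 h 58 min / OT 0 h 0 min.
Totals: regular 31 h 10 min, overtime 1 h 17 min.

Regular 31.17 hours, overtime 1.28 hours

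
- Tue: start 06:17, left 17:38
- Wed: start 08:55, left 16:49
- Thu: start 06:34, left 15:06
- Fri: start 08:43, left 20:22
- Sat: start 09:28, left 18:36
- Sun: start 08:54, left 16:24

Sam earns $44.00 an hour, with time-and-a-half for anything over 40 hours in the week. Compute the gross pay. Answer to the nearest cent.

Tue: 06:17–17:38 = 11 h 21 min
Wed: 08:55–16:49 = 7 h 54 min
Thu: 06:34–15:06 = 8 h 32 min
Fri: 08:43–20:22 = 11 h 39 min
Sat: 09:28–18:36 = 9 h 8 min
Sun: 08:54–16:24 = 7 h 30 min
Total worked: 56 h 4 min = 3364 min.
Regular 40 h 0 min = 2400 min at $44.00/h; overtime 16 h 4 min = 964 min at $66.00/h.
Pay = (2400 × $44.00 + 964 × $66.00) ÷ 60 = $2820.40.

$2820.40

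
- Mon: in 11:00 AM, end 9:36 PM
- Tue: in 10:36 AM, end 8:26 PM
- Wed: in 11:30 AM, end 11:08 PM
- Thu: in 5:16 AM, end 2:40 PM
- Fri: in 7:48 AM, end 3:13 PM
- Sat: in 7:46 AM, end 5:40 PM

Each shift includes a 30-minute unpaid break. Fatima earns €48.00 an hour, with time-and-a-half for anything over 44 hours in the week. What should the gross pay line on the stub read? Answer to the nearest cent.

Mon: 11:00 AM–9:36 PM = 10 h 36 min; less 30 min break → 10 h 6 min
Tue: 10:36 AM–8:26 PM = 9 h 50 min; less 30 min break → 9 h 20 min
Wed: 11:30 AM–11:08 PM = 11 h 38 min; less 30 min break → 11 h 8 min
Thu: 5:16 AM–2:40 PM = 9 h 24 min; less 30 min break → 8 h 54 min
Fri: 7:48 AM–3:13 PM = 7 h 25 min; less 30 min break → 6 h 55 min
Sat: 7:46 AM–5:40 PM = 9 h 54 min; less 30 min break → 9 h 24 min
Total worked: 55 h 47 min = 3347 min.
Regular 44 h 0 min = 2640 min at €48.00/h; overtime 11 h 47 min = 707 min at €72.00/h.
Pay = (2640 × €48.00 + 707 × €72.00) ÷ 60 = €2960.40.

€2960.40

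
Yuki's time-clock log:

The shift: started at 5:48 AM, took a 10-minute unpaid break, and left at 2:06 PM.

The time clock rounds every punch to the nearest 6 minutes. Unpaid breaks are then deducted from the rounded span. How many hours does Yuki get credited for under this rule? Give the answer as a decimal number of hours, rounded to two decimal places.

8.13 hours

The shift: in 5:48 AM→5:48 AM, out 2:06 PM→2:06 PM; 8 h 18 min − 10 min = 8 h 8 min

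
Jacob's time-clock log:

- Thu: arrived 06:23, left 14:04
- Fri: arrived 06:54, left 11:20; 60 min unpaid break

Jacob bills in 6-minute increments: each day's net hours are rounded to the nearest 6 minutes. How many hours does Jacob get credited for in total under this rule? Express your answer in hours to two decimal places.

Thu: 06:23–14:04 = 7 h 41 min → rounds to 7 h 42 min
Fri: 06:54–11:20 = 4 h 26 min − 60 min = 3 h 26 min → rounds to 3 h 24 min
Total credited: 11 h 6 min.

11.10 hours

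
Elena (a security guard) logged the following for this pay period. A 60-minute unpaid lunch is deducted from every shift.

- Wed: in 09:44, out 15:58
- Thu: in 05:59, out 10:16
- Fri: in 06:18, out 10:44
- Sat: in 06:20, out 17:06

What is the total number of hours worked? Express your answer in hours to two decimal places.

21.72 hours

Wed: 09:44–15:58 = 6 h 14 min; less 60 min break → 5 h 14 min
Thu: 05:59–10:16 = 4 h 17 min; less 60 min break → 3 h 17 min
Fri: 06:18–10:44 = 4 h 26 min; less 60 min break → 3 h 26 min
Sat: 06:20–17:06 = 10 h 46 min; less 60 min break → 9 h 46 min
Total: 5 h 14 min + 3 h 17 min + 3 h 26 min + 9 h 46 min = 21 h 43 min.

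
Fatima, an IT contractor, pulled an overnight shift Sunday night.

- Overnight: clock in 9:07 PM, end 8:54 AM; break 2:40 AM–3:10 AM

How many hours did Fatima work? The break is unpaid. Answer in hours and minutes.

Overnight: 9:07 PM → midnight = 2 h 53 min; midnight → 8:54 AM = 8 h 54 min; span 11 h 47 min; less 30 min break → 11 h 17 min

11 h 17 min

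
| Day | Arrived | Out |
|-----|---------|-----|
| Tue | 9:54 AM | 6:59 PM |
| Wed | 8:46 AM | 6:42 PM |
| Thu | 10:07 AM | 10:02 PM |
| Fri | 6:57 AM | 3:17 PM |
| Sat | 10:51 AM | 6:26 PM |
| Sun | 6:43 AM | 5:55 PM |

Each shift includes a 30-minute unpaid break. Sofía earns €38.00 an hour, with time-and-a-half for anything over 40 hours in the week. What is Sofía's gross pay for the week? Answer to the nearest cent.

Tue: 9:54 AM–6:59 PM = 9 h 5 min; less 30 min break → 8 h 35 min
Wed: 8:46 AM–6:42 PM = 9 h 56 min; less 30 min break → 9 h 26 min
Thu: 10:07 AM–10:02 PM = 11 h 55 min; less 30 min break → 11 h 25 min
Fri: 6:57 AM–3:17 PM = 8 h 20 min; less 30 min break → 7 h 50 min
Sat: 10:51 AM–6:26 PM = 7 h 35 min; less 30 min break → 7 h 5 min
Sun: 6:43 AM–5:55 PM = 11 h 12 min; less 30 min break → 10 h 42 min
Total worked: 55 h 3 min = 3303 min.
Regular 40 h 0 min = 2400 min at €38.00/h; overtime 15 h 3 min = 903 min at €57.00/h.
Pay = (2400 × €38.00 + 903 × €57.00) ÷ 60 = €2377.85.

€2377.85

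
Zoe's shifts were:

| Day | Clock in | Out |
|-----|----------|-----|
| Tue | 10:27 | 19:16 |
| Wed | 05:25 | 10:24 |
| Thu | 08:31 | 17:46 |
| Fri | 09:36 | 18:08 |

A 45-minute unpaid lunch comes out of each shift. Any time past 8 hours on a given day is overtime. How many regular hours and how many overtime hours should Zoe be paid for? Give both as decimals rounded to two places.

Regular 28.02 hours, overtime 0.57 hours

Tue: 10:27–19:16 = 8 h 49 min; less 45 min break → 8 h 4 min
Wed: 05:25–10:24 = 4 h 59 min; less 45 min break → 4 h 14 min
Thu: 08:31–17:46 = 9 h 15 min; less 45 min break → 8 h 30 min
Fri: 09:36–18:08 = 8 h 32 min; less 45 min break → 7 h 47 min
Tue reg 8 h 0 min / OT 0 h 4 min; Wed reg 4 h 14 min / OT 0 h 0 min; Thu reg 8 h 0 min / OT 0 h 30 min; Fri reg 7 h 47 min / OT 0 h 0 min.
Totals: regular 28 h 1 min, overtime 0 h 34 min.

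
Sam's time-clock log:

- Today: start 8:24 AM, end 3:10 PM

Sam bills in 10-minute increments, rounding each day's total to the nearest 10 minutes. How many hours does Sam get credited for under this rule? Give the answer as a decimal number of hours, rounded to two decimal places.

Today: 8:24 AM–3:10 PM = 6 h 46 min → rounds to 6 h 50 min

6.83 hours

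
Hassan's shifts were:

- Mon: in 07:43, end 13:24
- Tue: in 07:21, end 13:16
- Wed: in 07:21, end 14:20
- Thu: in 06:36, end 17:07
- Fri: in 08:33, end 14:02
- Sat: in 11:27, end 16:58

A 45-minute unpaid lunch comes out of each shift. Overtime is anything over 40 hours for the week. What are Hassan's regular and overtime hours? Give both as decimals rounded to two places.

Mon: 07:43–13:24 = 5 h 41 min; less 45 min break → 4 h 56 min
Tue: 07:21–13:16 = 5 h 55 min; less 45 min break → 5 h 10 min
Wed: 07:21–14:20 = 6 h 59 min; less 45 min break → 6 h 14 min
Thu: 06:36–17:07 = 10 h 31 min; less 45 min break → 9 h 46 min
Fri: 08:33–14:02 = 5 h 29 min; less 45 min break → 4 h 44 min
Sat: 11:27–16:58 = 5 h 31 min; less 45 min break → 4 h 46 min
Total worked: 35 h 36 min = 35.60 h.
Threshold 40 h → overtime 0 h 0 min, regular 35 h 36 min.

Regular 35.60 hours, overtime 0.00 hours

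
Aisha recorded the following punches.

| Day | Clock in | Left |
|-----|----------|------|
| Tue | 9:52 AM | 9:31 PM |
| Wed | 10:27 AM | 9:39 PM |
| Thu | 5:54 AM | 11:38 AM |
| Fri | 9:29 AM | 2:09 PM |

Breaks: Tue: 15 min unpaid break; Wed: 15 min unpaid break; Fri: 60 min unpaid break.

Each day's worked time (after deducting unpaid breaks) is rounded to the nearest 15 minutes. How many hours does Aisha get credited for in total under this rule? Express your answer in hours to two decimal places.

Tue: 9:52 AM–9:31 PM = 11 h 39 min − 15 min = 11 h 24 min → rounds to 11 h 30 min
Wed: 10:27 AM–9:39 PM = 11 h 12 min − 15 min = 10 h 57 min → rounds to 11 h 0 min
Thu: 5:54 AM–11:38 AM = 5 h 44 min → rounds to 5 h 45 min
Fri: 9:29 AM–2:09 PM = 4 h 40 min − 60 min = 3 h 40 min → rounds to 3 h 45 min
Total credited: 32 h 0 min.

32.00 hours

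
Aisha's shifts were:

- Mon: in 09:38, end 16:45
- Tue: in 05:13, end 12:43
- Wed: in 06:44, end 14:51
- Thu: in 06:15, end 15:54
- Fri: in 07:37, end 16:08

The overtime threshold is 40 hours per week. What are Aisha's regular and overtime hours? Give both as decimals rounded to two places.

Mon: 09:38–16:45 = 7 h 7 min
Tue: 05:13–12:43 = 7 h 30 min
Wed: 06:44–14:51 = 8 h 7 min
Thu: 06:15–15:54 = 9 h 39 min
Fri: 07:37–16:08 = 8 h 31 min
Total worked: 40 h 54 min = 40.90 h.
Threshold 40 h → overtime 0 h 54 min, regular 40 h 0 min.

Regular 40.00 hours, overtime 0.90 hours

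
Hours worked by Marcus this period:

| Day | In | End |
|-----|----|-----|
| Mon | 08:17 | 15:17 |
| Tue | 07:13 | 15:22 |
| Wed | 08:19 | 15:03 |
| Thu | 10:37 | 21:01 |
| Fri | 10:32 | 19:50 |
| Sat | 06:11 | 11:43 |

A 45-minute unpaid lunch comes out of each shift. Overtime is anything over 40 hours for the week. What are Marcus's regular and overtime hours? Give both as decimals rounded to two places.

Mon: 08:17–15:17 = 7 h 0 min; less 45 min break → 6 h 15 min
Tue: 07:13–15:22 = 8 h 9 min; less 45 min break → 7 h 24 min
Wed: 08:19–15:03 = 6 h 44 min; less 45 min break → 5 h 59 min
Thu: 10:37–21:01 = 10 h 24 min; less 45 min break → 9 h 39 min
Fri: 10:32–19:50 = 9 h 18 min; less 45 min break → 8 h 33 min
Sat: 06:11–11:43 = 5 h 32 min; less 45 min break → 4 h 47 min
Total worked: 42 h 37 min = 42.62 h.
Threshold 40 h → overtime 2 h 37 min, regular 40 h 0 min.

Regular 40.00 hours, overtime 2.62 hours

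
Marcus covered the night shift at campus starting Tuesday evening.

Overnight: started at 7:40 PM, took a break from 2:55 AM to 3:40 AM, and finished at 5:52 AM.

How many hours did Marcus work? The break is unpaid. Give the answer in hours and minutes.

Overnight: 7:40 PM → midnight = 4 h 20 min; midnight → 5:52 AM = 5 h 52 min; span 10 h 12 min; less 45 min break → 9 h 27 min

9 h 27 min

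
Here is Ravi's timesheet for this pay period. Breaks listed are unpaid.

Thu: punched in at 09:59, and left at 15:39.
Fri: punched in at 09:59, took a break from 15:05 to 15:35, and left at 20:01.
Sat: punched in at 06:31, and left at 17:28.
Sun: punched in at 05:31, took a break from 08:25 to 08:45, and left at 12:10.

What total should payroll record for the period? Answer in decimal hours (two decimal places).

32.47 hours

Thu: 09:59–15:39 = 5 h 40 min
Fri: 09:59–20:01 = 10 h 2 min; less 30 min break → 9 h 32 min
Sat: 06:31–17:28 = 10 h 57 min
Sun: 05:31–12:10 = 6 h 39 min; less 20 min break → 6 h 19 min
Total: 5 h 40 min + 9 h 32 min + 10 h 57 min + 6 h 19 min = 32 h 28 min.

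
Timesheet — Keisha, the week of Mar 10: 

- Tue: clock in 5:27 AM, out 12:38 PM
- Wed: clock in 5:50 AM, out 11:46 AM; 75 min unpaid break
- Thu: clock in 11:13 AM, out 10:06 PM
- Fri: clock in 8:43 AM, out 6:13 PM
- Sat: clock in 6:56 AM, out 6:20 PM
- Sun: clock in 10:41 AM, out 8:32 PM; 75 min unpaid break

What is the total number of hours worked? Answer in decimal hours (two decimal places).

Tue: 5:27 AM–12:38 PM = 7 h 11 min
Wed: 5:50 AM–11:46 AM = 5 h 56 min; less 75 min break → 4 h 41 min
Thu: 11:13 AM–10:06 PM = 10 h 53 min
Fri: 8:43 AM–6:13 PM = 9 h 30 min
Sat: 6:56 AM–6:20 PM = 11 h 24 min
Sun: 10:41 AM–8:32 PM = 9 h 51 min; less 75 min break → 8 h 36 min
Total: 7 h 11 min + 4 h 41 min + 10 h 53 min + 9 h 30 min + 11 h 24 min + 8 h 36 min = 52 h 15 min.

52.25 hours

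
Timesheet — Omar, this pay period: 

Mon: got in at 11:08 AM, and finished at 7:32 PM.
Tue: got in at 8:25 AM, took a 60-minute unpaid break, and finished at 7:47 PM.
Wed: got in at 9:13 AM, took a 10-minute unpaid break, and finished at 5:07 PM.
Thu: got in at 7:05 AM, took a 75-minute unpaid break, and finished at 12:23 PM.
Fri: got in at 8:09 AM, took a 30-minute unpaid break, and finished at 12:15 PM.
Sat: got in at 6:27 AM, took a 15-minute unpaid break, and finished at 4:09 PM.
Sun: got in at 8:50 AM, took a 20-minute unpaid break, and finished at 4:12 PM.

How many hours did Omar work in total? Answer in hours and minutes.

50 h 38 min

Mon: 11:08 AM–7:32 PM = 8 h 24 min
Tue: 8:25 AM–7:47 PM = 11 h 22 min; less 60 min break → 10 h 22 min
Wed: 9:13 AM–5:07 PM = 7 h 54 min; less 10 min break → 7 h 44 min
Thu: 7:05 AM–12:23 PM = 5 h 18 min; less 75 min break → 4 h 3 min
Fri: 8:09 AM–12:15 PM = 4 h 6 min; less 30 min break → 3 h 36 min
Sat: 6:27 AM–4:09 PM = 9 h 42 min; less 15 min break → 9 h 27 min
Sun: 8:50 AM–4:12 PM = 7 h 22 min; less 20 min break → 7 h 2 min
Total: 8 h 24 min + 10 h 22 min + 7 h 44 min + 4 h 3 min + 3 h 36 min + 9 h 27 min + 7 h 2 min = 50 h 38 min.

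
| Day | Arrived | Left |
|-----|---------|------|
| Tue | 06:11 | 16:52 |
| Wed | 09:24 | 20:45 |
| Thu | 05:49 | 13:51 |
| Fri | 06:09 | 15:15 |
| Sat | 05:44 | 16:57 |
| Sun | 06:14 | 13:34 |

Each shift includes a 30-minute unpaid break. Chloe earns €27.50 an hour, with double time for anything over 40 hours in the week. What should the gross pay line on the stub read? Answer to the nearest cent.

€1909.42

Tue: 06:11–16:52 = 10 h 41 min; less 30 min break → 10 h 11 min
Wed: 09:24–20:45 = 11 h 21 min; less 30 min break → 10 h 51 min
Thu: 05:49–13:51 = 8 h 2 min; less 30 min break → 7 h 32 min
Fri: 06:09–15:15 = 9 h 6 min; less 30 min break → 8 h 36 min
Sat: 05:44–16:57 = 11 h 13 min; less 30 min break → 10 h 43 min
Sun: 06:14–13:34 = 7 h 20 min; less 30 min break → 6 h 50 min
Total worked: 54 h 43 min = 3283 min.
Regular 40 h 0 min = 2400 min at €27.50/h; overtime 14 h 43 min = 883 min at €55.00/h.
Pay = (2400 × €27.50 + 883 × €55.00) ÷ 60 = €1909.42.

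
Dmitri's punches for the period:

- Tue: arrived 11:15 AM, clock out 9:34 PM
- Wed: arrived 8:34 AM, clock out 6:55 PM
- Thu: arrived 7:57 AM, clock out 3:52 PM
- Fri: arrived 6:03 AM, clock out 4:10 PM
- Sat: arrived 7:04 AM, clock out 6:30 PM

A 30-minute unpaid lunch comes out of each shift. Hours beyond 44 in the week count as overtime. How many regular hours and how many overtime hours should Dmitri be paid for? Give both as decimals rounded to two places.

Regular 44.00 hours, overtime 3.63 hours

Tue: 11:15 AM–9:34 PM = 10 h 19 min; less 30 min break → 9 h 49 min
Wed: 8:34 AM–6:55 PM = 10 h 21 min; less 30 min break → 9 h 51 min
Thu: 7:57 AM–3:52 PM = 7 h 55 min; less 30 min break → 7 h 25 min
Fri: 6:03 AM–4:10 PM = 10 h 7 min; less 30 min break → 9 h 37 min
Sat: 7:04 AM–6:30 PM = 11 h 26 min; less 30 min break → 10 h 56 min
Total worked: 47 h 38 min = 47.63 h.
Threshold 44 h → overtime 3 h 38 min, regular 44 h 0 min.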